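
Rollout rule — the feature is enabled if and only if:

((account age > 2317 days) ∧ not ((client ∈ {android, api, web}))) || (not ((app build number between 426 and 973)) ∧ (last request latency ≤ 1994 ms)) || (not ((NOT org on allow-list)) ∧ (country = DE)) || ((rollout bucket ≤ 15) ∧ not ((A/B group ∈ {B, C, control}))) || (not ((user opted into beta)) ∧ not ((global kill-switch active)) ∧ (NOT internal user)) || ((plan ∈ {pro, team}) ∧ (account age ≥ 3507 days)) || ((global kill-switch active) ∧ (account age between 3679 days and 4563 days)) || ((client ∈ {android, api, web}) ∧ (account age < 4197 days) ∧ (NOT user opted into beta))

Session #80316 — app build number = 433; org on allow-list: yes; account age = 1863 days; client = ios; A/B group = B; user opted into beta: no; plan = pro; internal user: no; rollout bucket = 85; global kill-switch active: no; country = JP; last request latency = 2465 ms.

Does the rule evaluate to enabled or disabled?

Enabled

Atomic conditions:
  account age > 2317 days: 1863 > 2317 is false
  client ∈ {android, api, web}: ios is not in the set → false
  app build number between 426 and 973: 433 in [426, 973] is true
  last request latency ≤ 1994 ms: 2465 ≤ 1994 is false
  NOT org on allow-list: yes → false
  country = DE: JP == DE is false
  rollout bucket ≤ 15: 85 ≤ 15 is false
  A/B group ∈ {B, C, control}: B is in the set → true
  user opted into beta: no → false
  global kill-switch active: no → false
  NOT internal user: no → true
  plan ∈ {pro, team}: pro is in the set → true
  account age ≥ 3507 days: 1863 ≥ 3507 is false
  account age between 3679 days and 4563 days: 1863 in [3679, 4563] is false
  account age < 4197 days: 1863 < 4197 is true
  NOT user opted into beta: no → true
Combine:
[1.2] NOT false = true
[1] false AND true = false
[2.1] NOT true = false
[2] false AND false = false
[3.1] NOT false = true
[3] true AND false = false
[4.2] NOT true = false
[4] false AND false = false
[5.1] NOT false = true
[5.2] NOT false = true
[5] true AND true AND true = true
[6] true AND false = false
[7] false AND false = false
[8] false AND true AND true = false
[root] false OR false OR false OR false OR true OR false OR false OR false = true
Overall: true → enabled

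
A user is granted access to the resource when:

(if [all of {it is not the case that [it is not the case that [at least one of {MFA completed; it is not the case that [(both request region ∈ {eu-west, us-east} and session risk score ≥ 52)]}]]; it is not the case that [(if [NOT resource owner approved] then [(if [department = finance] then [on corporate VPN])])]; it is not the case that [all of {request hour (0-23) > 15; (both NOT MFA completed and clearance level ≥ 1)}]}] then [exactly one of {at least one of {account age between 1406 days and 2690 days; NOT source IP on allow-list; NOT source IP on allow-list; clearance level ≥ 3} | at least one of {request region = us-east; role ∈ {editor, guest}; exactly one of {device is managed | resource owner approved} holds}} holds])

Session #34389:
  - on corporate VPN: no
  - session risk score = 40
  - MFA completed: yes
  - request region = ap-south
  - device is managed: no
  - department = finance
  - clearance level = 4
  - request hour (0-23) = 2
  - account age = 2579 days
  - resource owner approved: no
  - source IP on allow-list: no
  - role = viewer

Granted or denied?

Atomic conditions:
  MFA completed: yes → true
  request region ∈ {eu-west, us-east}: ap-south is not in the set → false
  session risk score ≥ 52: 40 ≥ 52 is false
  NOT resource owner approved: no → true
  department = finance: finance == finance is true
  on corporate VPN: no → false
  request hour (0-23) > 15: 2 > 15 is false
  NOT MFA completed: yes → false
  clearance level ≥ 1: 4 ≥ 1 is true
  account age between 1406 days and 2690 days: 2579 in [1406, 2690] is true
  NOT source IP on allow-list: no → true
  clearance level ≥ 3: 4 ≥ 3 is true
  request region = us-east: ap-south == us-east is false
  role ∈ {editor, guest}: viewer is not in the set → false
  device is managed: no → false
  resource owner approved: no → false
Combine:
[1.1.1.1.2.1] false AND false = false
[1.1.1.1.2] NOT false = true
[1.1.1.1] true OR true = true
[1.1.1] NOT true = false
[1.1] NOT false = true
[1.2.1.2] true → false = false
[1.2.1] true → false = false
[1.2] NOT false = true
[1.3.1.2] false AND true = false
[1.3.1] false AND false = false
[1.3] NOT false = true
[1] true AND true AND true = true
[2.1] true OR true OR true OR true = true
[2.2.3] exactly-one(false, false) = false
[2.2] false OR false OR false = false
[2] exactly-one(true, false) = true
[root] true → true = true
Overall: true → granted

Granted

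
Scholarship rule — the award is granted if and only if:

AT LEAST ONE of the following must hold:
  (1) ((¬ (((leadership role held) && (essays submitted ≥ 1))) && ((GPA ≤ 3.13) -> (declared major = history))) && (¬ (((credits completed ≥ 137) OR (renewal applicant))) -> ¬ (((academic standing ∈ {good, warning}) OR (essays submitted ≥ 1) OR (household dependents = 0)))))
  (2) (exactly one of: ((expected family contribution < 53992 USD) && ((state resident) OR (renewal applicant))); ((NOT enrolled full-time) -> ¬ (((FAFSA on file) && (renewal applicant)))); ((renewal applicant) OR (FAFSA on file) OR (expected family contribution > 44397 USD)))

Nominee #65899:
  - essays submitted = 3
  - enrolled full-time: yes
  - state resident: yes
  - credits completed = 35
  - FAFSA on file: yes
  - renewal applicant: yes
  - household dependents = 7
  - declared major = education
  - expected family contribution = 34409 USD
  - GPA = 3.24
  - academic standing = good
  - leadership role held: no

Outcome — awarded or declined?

Awarded

Atomic conditions:
  leadership role held: no → false
  essays submitted ≥ 1: 3 ≥ 1 is true
  GPA ≤ 3.13: 3.24 ≤ 3.13 is false
  declared major = history: education == history is false
  credits completed ≥ 137: 35 ≥ 137 is false
  renewal applicant: yes → true
  academic standing ∈ {good, warning}: good is in the set → true
  household dependents = 0: 7 == 0 is false
  expected family contribution < 53992 USD: 34409 < 53992 is true
  state resident: yes → true
  NOT enrolled full-time: yes → false
  FAFSA on file: yes → true
  expected family contribution > 44397 USD: 34409 > 44397 is false
Combine:
[1.1.1.1] false AND true = false
[1.1.1] NOT false = true
[1.1.2] false → false (antecedent false ⇒ implication holds) = true
[1.1] true AND true = true
[1.2.1.1] false OR true = true
[1.2.1] NOT true = false
[1.2.2.1] true OR true OR false = true
[1.2.2] NOT true = false
[1.2] false → false (antecedent false ⇒ implication holds) = true
[1] true AND true = true
[2.1.2] true OR true = true
[2.1] true AND true = true
[2.2.2.1] true AND true = true
[2.2.2] NOT true = false
[2.2] false → false (antecedent false ⇒ implication holds) = true
[2.3] true OR true OR false = true
[2] exactly-one(true, true, true) = false
[root] true OR false = true
Overall: true → awarded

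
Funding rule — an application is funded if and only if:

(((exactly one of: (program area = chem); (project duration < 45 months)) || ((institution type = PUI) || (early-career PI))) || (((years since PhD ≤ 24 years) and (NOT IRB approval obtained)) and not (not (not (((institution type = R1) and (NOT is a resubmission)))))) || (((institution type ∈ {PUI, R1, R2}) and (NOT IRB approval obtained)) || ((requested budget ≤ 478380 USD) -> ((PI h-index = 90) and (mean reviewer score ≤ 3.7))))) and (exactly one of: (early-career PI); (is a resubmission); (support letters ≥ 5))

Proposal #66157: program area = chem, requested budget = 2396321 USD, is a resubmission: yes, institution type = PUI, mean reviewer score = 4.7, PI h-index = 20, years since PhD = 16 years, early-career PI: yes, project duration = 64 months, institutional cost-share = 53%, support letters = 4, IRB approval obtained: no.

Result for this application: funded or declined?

Declined

Atomic conditions:
  program area = chem: chem == chem is true
  project duration < 45 months: 64 < 45 is false
  institution type = PUI: PUI == PUI is true
  early-career PI: yes → true
  years since PhD ≤ 24 years: 16 ≤ 24 is true
  NOT IRB approval obtained: no → true
  institution type = R1: PUI == R1 is false
  NOT is a resubmission: yes → false
  institution type ∈ {PUI, R1, R2}: PUI is in the set → true
  requested budget ≤ 478380 USD: 2396321 ≤ 478380 is false
  PI h-index = 90: 20 == 90 is false
  mean reviewer score ≤ 3.7: 4.7 ≤ 3.7 is false
  is a resubmission: yes → true
  support letters ≥ 5: 4 ≥ 5 is false
Combine:
[1.1.1] exactly-one(true, false) = true
[1.1.2] true OR true = true
[1.1] true OR true = true
[1.2.1] true AND true = true
[1.2.2.1.1.1] false AND false = false
[1.2.2.1.1] NOT false = true
[1.2.2.1] NOT true = false
[1.2.2] NOT false = true
[1.2] true AND true = true
[1.3.1] true AND true = true
[1.3.2.2] false AND false = false
[1.3.2] false → false (antecedent false ⇒ implication holds) = true
[1.3] true OR true = true
[1] true OR true OR true = true
[2] exactly-one(true, true, false) = false
[root] true AND false = false
Overall: false → declined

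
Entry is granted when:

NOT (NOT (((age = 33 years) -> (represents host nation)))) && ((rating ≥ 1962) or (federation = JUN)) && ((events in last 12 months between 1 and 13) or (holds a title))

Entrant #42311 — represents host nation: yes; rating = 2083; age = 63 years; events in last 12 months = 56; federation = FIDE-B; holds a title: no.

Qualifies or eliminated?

Eliminated

Atomic conditions:
  age = 33 years: 63 == 33 is false
  represents host nation: yes → true
  rating ≥ 1962: 2083 ≥ 1962 is true
  federation = JUN: FIDE-B == JUN is false
  events in last 12 months between 1 and 13: 56 in [1, 13] is false
  holds a title: no → false
Combine:
[1.1.1] false → true (antecedent false ⇒ implication holds) = true
[1.1] NOT true = false
[1] NOT false = true
[2] true OR false = true
[3] false OR false = false
[root] true AND true AND false = false
Overall: false → eliminated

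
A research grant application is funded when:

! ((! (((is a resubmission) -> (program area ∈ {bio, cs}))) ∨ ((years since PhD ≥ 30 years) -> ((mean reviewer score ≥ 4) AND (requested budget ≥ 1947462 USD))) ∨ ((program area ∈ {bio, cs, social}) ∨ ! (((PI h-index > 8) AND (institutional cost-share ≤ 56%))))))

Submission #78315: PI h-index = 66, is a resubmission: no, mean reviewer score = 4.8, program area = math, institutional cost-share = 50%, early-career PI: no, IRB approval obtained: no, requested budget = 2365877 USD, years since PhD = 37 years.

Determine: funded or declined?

Declined

Atomic conditions:
  is a resubmission: no → false
  program area ∈ {bio, cs}: math is not in the set → false
  years since PhD ≥ 30 years: 37 ≥ 30 is true
  mean reviewer score ≥ 4: 4.8 ≥ 4 is true
  requested budget ≥ 1947462 USD: 2365877 ≥ 1947462 is true
  program area ∈ {bio, cs, social}: math is not in the set → false
  PI h-index > 8: 66 > 8 is true
  institutional cost-share ≤ 56%: 50 ≤ 56 is true
Combine:
[1.1.1] false → false (antecedent false ⇒ implication holds) = true
[1.1] NOT true = false
[1.2.2] true AND true = true
[1.2] true → true = true
[1.3.2.1] true AND true = true
[1.3.2] NOT true = false
[1.3] false OR false = false
[1] false OR true OR false = true
[root] NOT true = false
Overall: false → declined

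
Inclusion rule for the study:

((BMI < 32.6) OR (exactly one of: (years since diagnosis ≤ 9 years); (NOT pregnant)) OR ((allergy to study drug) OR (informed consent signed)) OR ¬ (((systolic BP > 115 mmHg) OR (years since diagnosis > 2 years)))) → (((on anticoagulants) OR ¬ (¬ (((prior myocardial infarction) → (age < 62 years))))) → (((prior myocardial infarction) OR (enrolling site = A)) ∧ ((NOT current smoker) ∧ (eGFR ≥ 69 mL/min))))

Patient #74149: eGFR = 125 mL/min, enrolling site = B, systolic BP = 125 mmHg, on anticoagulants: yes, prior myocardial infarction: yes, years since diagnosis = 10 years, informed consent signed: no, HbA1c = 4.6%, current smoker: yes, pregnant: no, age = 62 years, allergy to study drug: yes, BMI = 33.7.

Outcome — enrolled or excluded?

Atomic conditions:
  BMI < 32.6: 33.7 < 32.6 is false
  years since diagnosis ≤ 9 years: 10 ≤ 9 is false
  NOT pregnant: no → true
  allergy to study drug: yes → true
  informed consent signed: no → false
  systolic BP > 115 mmHg: 125 > 115 is true
  years since diagnosis > 2 years: 10 > 2 is true
  on anticoagulants: yes → true
  prior myocardial infarction: yes → true
  age < 62 years: 62 < 62 is false
  enrolling site = A: B == A is false
  NOT current smoker: yes → false
  eGFR ≥ 69 mL/min: 125 ≥ 69 is true
Combine:
[1.2] exactly-one(false, true) = true
[1.3] true OR false = true
[1.4.1] true OR true = true
[1.4] NOT true = false
[1] false OR true OR true OR false = true
[2.1.2.1.1] true → false = false
[2.1.2.1] NOT false = true
[2.1.2] NOT true = false
[2.1] true OR false = true
[2.2.1] true OR false = true
[2.2.2] false AND true = false
[2.2] true AND false = false
[2] true → false = false
[root] true → false = false
Overall: false → excluded

Excluded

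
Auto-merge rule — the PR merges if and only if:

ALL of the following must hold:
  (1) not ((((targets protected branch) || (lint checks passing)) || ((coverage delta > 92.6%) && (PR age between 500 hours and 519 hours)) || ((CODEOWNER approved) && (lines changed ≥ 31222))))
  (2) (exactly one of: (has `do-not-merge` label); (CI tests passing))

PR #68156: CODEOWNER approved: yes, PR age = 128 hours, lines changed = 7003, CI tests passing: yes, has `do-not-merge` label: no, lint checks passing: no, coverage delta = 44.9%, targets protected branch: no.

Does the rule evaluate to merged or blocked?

Atomic conditions:
  targets protected branch: no → false
  lint checks passing: no → false
  coverage delta > 92.6%: 44.9 > 92.6 is false
  PR age between 500 hours and 519 hours: 128 in [500, 519] is false
  CODEOWNER approved: yes → true
  lines changed ≥ 31222: 7003 ≥ 31222 is false
  has `do-not-merge` label: no → false
  CI tests passing: yes → true
Combine:
[1.1.1] false OR false = false
[1.1.2] false AND false = false
[1.1.3] true AND false = false
[1.1] false OR false OR false = false
[1] NOT false = true
[2] exactly-one(false, true) = true
[root] true AND true = true
Overall: true → merged

Merged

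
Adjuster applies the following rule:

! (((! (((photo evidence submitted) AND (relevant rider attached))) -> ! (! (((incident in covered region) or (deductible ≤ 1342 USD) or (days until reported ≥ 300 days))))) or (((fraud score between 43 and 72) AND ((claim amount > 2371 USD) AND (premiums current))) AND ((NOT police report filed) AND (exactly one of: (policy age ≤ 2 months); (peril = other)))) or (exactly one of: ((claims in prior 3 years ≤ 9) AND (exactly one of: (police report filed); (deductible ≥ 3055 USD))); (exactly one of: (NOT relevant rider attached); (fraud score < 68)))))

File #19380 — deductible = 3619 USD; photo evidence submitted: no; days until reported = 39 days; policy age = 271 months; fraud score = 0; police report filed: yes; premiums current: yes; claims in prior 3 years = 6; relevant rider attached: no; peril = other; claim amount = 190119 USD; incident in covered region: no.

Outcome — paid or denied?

Atomic conditions:
  photo evidence submitted: no → false
  relevant rider attached: no → false
  incident in covered region: no → false
  deductible ≤ 1342 USD: 3619 ≤ 1342 is false
  days until reported ≥ 300 days: 39 ≥ 300 is false
  fraud score between 43 and 72: 0 in [43, 72] is false
  claim amount > 2371 USD: 190119 > 2371 is true
  premiums current: yes → true
  NOT police report filed: yes → false
  policy age ≤ 2 months: 271 ≤ 2 is false
  peril = other: other == other is true
  claims in prior 3 years ≤ 9: 6 ≤ 9 is true
  police report filed: yes → true
  deductible ≥ 3055 USD: 3619 ≥ 3055 is true
  NOT relevant rider attached: no → true
  fraud score < 68: 0 < 68 is true
Combine:
[1.1.1.1] false AND false = false
[1.1.1] NOT false = true
[1.1.2.1.1] false OR false OR false = false
[1.1.2.1] NOT false = true
[1.1.2] NOT true = false
[1.1] true → false = false
[1.2.1.2] true AND true = true
[1.2.1] false AND true = false
[1.2.2.2] exactly-one(false, true) = true
[1.2.2] false AND true = false
[1.2] false AND false = false
[1.3.1.2] exactly-one(true, true) = false
[1.3.1] true AND false = false
[1.3.2] exactly-one(true, true) = false
[1.3] exactly-one(false, false) = false
[1] false OR false OR false = false
[root] NOT false = true
Overall: true → paid

Paid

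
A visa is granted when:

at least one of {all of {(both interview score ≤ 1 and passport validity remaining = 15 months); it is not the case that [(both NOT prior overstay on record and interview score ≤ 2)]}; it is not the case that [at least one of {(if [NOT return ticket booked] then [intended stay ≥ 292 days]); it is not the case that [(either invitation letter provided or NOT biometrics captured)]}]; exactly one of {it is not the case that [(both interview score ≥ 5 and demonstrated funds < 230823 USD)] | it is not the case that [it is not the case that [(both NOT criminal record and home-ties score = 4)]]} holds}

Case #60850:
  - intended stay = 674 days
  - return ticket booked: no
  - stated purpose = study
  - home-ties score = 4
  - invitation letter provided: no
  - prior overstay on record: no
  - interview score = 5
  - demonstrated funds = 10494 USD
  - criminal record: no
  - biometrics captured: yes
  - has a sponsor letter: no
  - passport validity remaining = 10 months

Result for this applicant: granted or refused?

Atomic conditions:
  interview score ≤ 1: 5 ≤ 1 is false
  passport validity remaining = 15 months: 10 == 15 is false
  NOT prior overstay on record: no → true
  interview score ≤ 2: 5 ≤ 2 is false
  NOT return ticket booked: no → true
  intended stay ≥ 292 days: 674 ≥ 292 is true
  invitation letter provided: no → false
  NOT biometrics captured: yes → false
  interview score ≥ 5: 5 ≥ 5 is true
  demonstrated funds < 230823 USD: 10494 < 230823 is true
  NOT criminal record: no → true
  home-ties score = 4: 4 == 4 is true
Combine:
[1.1] false AND false = false
[1.2.1] true AND false = false
[1.2] NOT false = true
[1] false AND true = false
[2.1.1] true → true = true
[2.1.2.1] false OR false = false
[2.1.2] NOT false = true
[2.1] true OR true = true
[2] NOT true = false
[3.1.1] true AND true = true
[3.1] NOT true = false
[3.2.1.1] true AND true = true
[3.2.1] NOT true = false
[3.2] NOT false = true
[3] exactly-one(false, true) = true
[root] false OR false OR true = true
Overall: true → granted

Granted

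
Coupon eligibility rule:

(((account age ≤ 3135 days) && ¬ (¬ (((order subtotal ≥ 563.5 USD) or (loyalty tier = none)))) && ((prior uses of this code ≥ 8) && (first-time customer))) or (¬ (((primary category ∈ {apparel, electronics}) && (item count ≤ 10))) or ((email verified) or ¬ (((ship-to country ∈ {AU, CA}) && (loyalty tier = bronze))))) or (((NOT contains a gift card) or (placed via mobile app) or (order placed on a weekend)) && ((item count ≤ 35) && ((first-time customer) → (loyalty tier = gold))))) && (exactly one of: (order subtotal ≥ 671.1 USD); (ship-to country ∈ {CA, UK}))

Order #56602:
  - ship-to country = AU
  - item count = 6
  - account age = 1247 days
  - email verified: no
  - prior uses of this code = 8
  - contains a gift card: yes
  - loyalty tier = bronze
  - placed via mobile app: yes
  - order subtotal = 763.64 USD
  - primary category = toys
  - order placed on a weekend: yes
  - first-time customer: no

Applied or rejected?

Atomic conditions:
  account age ≤ 3135 days: 1247 ≤ 3135 is true
  order subtotal ≥ 563.5 USD: 763.64 ≥ 563.5 is true
  loyalty tier = none: bronze == none is false
  prior uses of this code ≥ 8: 8 ≥ 8 is true
  first-time customer: no → false
  primary category ∈ {apparel, electronics}: toys is not in the set → false
  item count ≤ 10: 6 ≤ 10 is true
  email verified: no → false
  ship-to country ∈ {AU, CA}: AU is in the set → true
  loyalty tier = bronze: bronze == bronze is true
  NOT contains a gift card: yes → false
  placed via mobile app: yes → true
  order placed on a weekend: yes → true
  item count ≤ 35: 6 ≤ 35 is true
  loyalty tier = gold: bronze == gold is false
  order subtotal ≥ 671.1 USD: 763.64 ≥ 671.1 is true
  ship-to country ∈ {CA, UK}: AU is not in the set → false
Combine:
[1.1.2.1.1] true OR false = true
[1.1.2.1] NOT true = false
[1.1.2] NOT false = true
[1.1.3] true AND false = false
[1.1] true AND true AND false = false
[1.2.1.1] false AND true = false
[1.2.1] NOT false = true
[1.2.2.2.1] true AND true = true
[1.2.2.2] NOT true = false
[1.2.2] false OR false = false
[1.2] true OR false = true
[1.3.1] false OR true OR true = true
[1.3.2.2] false → false (antecedent false ⇒ implication holds) = true
[1.3.2] true AND true = true
[1.3] true AND true = true
[1] false OR true OR true = true
[2] exactly-one(true, false) = true
[root] true AND true = true
Overall: true → applied

Applied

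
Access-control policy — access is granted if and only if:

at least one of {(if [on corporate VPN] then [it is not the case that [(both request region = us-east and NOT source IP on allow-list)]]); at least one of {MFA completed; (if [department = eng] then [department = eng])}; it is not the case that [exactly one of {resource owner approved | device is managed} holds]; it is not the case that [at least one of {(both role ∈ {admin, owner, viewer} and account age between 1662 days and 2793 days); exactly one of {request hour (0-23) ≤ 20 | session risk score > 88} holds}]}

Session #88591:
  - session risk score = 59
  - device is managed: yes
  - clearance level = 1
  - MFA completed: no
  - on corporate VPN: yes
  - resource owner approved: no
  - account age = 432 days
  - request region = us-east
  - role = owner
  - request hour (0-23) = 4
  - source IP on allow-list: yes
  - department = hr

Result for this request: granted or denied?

Atomic conditions:
  on corporate VPN: yes → true
  request region = us-east: us-east == us-east is true
  NOT source IP on allow-list: yes → false
  MFA completed: no → false
  department = eng: hr == eng is false
  resource owner approved: no → false
  device is managed: yes → true
  role ∈ {admin, owner, viewer}: owner is in the set → true
  account age between 1662 days and 2793 days: 432 in [1662, 2793] is false
  request hour (0-23) ≤ 20: 4 ≤ 20 is true
  session risk score > 88: 59 > 88 is false
Combine:
[1.2.1] true AND false = false
[1.2] NOT false = true
[1] true → true = true
[2.2] false → false (antecedent false ⇒ implication holds) = true
[2] false OR true = true
[3.1] exactly-one(false, true) = true
[3] NOT true = false
[4.1.1] true AND false = false
[4.1.2] exactly-one(true, false) = true
[4.1] false OR true = true
[4] NOT true = false
[root] true OR true OR false OR false = true
Overall: true → granted

Granted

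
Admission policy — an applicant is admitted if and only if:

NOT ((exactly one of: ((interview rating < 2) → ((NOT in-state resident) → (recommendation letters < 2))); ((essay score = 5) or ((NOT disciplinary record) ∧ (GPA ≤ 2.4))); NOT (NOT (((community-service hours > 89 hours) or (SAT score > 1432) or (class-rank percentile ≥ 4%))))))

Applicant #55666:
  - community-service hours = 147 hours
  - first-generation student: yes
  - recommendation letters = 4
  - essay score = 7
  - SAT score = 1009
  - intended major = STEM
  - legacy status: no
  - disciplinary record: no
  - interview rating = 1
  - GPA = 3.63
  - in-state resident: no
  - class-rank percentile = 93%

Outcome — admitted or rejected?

Atomic conditions:
  interview rating < 2: 1 < 2 is true
  NOT in-state resident: no → true
  recommendation letters < 2: 4 < 2 is false
  essay score = 5: 7 == 5 is false
  NOT disciplinary record: no → true
  GPA ≤ 2.4: 3.63 ≤ 2.4 is false
  community-service hours > 89 hours: 147 > 89 is true
  SAT score > 1432: 1009 > 1432 is false
  class-rank percentile ≥ 4%: 93 ≥ 4 is true
Combine:
[1.1.2] true → false = false
[1.1] true → false = false
[1.2.2] true AND false = false
[1.2] false OR false = false
[1.3.1.1] true OR false OR true = true
[1.3.1] NOT true = false
[1.3] NOT false = true
[1] exactly-one(false, false, true) = true
[root] NOT true = false
Overall: false → rejected

Rejected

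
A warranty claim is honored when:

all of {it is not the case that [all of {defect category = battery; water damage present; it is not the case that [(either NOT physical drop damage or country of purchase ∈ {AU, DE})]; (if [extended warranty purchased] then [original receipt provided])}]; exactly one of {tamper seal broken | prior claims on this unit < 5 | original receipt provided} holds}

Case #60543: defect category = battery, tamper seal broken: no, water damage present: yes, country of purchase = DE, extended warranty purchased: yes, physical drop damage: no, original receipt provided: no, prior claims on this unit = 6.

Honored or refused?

Atomic conditions:
  defect category = battery: battery == battery is true
  water damage present: yes → true
  NOT physical drop damage: no → true
  country of purchase ∈ {AU, DE}: DE is in the set → true
  extended warranty purchased: yes → true
  original receipt provided: no → false
  tamper seal broken: no → false
  prior claims on this unit < 5: 6 < 5 is false
Combine:
[1.1.3.1] true OR true = true
[1.1.3] NOT true = false
[1.1.4] true → false = false
[1.1] true AND true AND false AND false = false
[1] NOT false = true
[2] exactly-one(false, false, false) = false
[root] true AND false = false
Overall: false → refused

Refused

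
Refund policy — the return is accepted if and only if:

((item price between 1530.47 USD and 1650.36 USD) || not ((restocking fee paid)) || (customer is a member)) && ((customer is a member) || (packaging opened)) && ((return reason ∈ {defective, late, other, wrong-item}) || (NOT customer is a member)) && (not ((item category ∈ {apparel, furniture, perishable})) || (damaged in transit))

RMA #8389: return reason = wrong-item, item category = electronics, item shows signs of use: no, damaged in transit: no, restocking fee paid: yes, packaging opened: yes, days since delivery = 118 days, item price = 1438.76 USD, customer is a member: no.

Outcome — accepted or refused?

Refused

Atomic conditions:
  item price between 1530.47 USD and 1650.36 USD: 1438.76 in [1530.47, 1650.36] is false
  restocking fee paid: yes → true
  customer is a member: no → false
  packaging opened: yes → true
  return reason ∈ {defective, late, other, wrong-item}: wrong-item is in the set → true
  NOT customer is a member: no → true
  item category ∈ {apparel, furniture, perishable}: electronics is not in the set → false
  damaged in transit: no → false
Combine:
[1.2] NOT true = false
[1] false OR false OR false = false
[2] false OR true = true
[3] true OR true = true
[4.1] NOT false = true
[4] true OR false = true
[root] false AND true AND true AND true = false
Overall: false → refused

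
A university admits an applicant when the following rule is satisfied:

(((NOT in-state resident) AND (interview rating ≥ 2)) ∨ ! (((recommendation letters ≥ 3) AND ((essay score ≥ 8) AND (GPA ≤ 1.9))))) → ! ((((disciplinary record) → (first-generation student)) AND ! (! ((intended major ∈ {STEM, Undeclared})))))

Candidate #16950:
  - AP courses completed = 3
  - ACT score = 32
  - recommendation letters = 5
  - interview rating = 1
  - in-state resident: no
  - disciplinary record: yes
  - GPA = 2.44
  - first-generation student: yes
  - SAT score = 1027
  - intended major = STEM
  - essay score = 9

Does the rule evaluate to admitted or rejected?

Atomic conditions:
  NOT in-state resident: no → true
  interview rating ≥ 2: 1 ≥ 2 is false
  recommendation letters ≥ 3: 5 ≥ 3 is true
  essay score ≥ 8: 9 ≥ 8 is true
  GPA ≤ 1.9: 2.44 ≤ 1.9 is false
  disciplinary record: yes → true
  first-generation student: yes → true
  intended major ∈ {STEM, Undeclared}: STEM is in the set → true
Combine:
[1.1] true AND false = false
[1.2.1.2] true AND false = false
[1.2.1] true AND false = false
[1.2] NOT false = true
[1] false OR true = true
[2.1.1] true → true = true
[2.1.2.1] NOT true = false
[2.1.2] NOT false = true
[2.1] true AND true = true
[2] NOT true = false
[root] true → false = false
Overall: false → rejected

Rejected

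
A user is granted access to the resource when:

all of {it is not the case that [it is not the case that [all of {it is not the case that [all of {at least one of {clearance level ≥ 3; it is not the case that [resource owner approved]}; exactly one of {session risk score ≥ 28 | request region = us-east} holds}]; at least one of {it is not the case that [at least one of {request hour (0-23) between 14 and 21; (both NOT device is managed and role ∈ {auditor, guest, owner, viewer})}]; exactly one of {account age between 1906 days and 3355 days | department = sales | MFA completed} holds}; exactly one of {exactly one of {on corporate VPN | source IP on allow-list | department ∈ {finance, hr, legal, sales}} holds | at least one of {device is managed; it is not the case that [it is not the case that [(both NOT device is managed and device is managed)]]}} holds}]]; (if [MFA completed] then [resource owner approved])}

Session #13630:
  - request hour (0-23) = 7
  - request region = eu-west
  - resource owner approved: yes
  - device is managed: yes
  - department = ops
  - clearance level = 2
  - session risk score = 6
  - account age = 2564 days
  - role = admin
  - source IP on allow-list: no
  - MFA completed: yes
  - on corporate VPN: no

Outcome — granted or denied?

Granted

Atomic conditions:
  clearance level ≥ 3: 2 ≥ 3 is false
  resource owner approved: yes → true
  session risk score ≥ 28: 6 ≥ 28 is false
  request region = us-east: eu-west == us-east is false
  request hour (0-23) between 14 and 21: 7 in [14, 21] is false
  NOT device is managed: yes → false
  role ∈ {auditor, guest, owner, viewer}: admin is not in the set → false
  account age between 1906 days and 3355 days: 2564 in [1906, 3355] is true
  department = sales: ops == sales is false
  MFA completed: yes → true
  on corporate VPN: no → false
  source IP on allow-list: no → false
  department ∈ {finance, hr, legal, sales}: ops is not in the set → false
  device is managed: yes → true
Combine:
[1.1.1.1.1.1.2] NOT true = false
[1.1.1.1.1.1] false OR false = false
[1.1.1.1.1.2] exactly-one(false, false) = false
[1.1.1.1.1] false AND false = false
[1.1.1.1] NOT false = true
[1.1.1.2.1.1.2] false AND false = false
[1.1.1.2.1.1] false OR false = false
[1.1.1.2.1] NOT false = true
[1.1.1.2.2] exactly-one(true, false, true) = false
[1.1.1.2] true OR false = true
[1.1.1.3.1] exactly-one(false, false, false) = false
[1.1.1.3.2.2.1.1] false AND true = false
[1.1.1.3.2.2.1] NOT false = true
[1.1.1.3.2.2] NOT true = false
[1.1.1.3.2] true OR false = true
[1.1.1.3] exactly-one(false, true) = true
[1.1.1] true AND true AND true = true
[1.1] NOT true = false
[1] NOT false = true
[2] true → true = true
[root] true AND true = true
Overall: true → granted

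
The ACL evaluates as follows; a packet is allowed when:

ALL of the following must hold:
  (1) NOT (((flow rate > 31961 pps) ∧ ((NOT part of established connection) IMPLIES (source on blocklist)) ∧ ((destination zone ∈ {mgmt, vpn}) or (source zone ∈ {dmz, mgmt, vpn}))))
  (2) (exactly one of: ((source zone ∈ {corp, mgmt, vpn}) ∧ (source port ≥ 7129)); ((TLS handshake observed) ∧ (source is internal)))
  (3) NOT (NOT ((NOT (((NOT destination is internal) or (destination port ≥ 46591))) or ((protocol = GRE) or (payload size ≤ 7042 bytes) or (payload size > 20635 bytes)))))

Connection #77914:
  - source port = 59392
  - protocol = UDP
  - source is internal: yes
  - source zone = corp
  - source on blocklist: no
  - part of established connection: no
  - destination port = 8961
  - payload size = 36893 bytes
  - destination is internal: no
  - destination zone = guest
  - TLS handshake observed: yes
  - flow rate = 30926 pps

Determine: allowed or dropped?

Dropped

Atomic conditions:
  flow rate > 31961 pps: 30926 > 31961 is false
  NOT part of established connection: no → true
  source on blocklist: no → false
  destination zone ∈ {mgmt, vpn}: guest is not in the set → false
  source zone ∈ {dmz, mgmt, vpn}: corp is not in the set → false
  source zone ∈ {corp, mgmt, vpn}: corp is in the set → true
  source port ≥ 7129: 59392 ≥ 7129 is true
  TLS handshake observed: yes → true
  source is internal: yes → true
  NOT destination is internal: no → true
  destination port ≥ 46591: 8961 ≥ 46591 is false
  protocol = GRE: UDP == GRE is false
  payload size ≤ 7042 bytes: 36893 ≤ 7042 is false
  payload size > 20635 bytes: 36893 > 20635 is true
Combine:
[1.1.2] true → false = false
[1.1.3] false OR false = false
[1.1] false AND false AND false = false
[1] NOT false = true
[2.1] true AND true = true
[2.2] true AND true = true
[2] exactly-one(true, true) = false
[3.1.1.1.1] true OR false = true
[3.1.1.1] NOT true = false
[3.1.1.2] false OR false OR true = true
[3.1.1] false OR true = true
[3.1] NOT true = false
[3] NOT false = true
[root] true AND false AND true = false
Overall: false → dropped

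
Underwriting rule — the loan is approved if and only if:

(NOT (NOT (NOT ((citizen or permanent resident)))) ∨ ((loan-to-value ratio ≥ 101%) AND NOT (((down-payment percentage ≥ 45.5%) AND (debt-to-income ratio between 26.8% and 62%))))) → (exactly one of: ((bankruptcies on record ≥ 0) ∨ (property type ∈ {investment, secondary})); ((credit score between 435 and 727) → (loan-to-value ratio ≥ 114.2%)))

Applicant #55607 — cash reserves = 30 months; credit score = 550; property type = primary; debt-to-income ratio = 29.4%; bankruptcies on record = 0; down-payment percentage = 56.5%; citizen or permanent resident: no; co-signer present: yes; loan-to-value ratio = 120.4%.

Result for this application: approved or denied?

Atomic conditions:
  citizen or permanent resident: no → false
  loan-to-value ratio ≥ 101%: 120.4 ≥ 101 is true
  down-payment percentage ≥ 45.5%: 56.5 ≥ 45.5 is true
  debt-to-income ratio between 26.8% and 62%: 29.4 in [26.8, 62] is true
  bankruptcies on record ≥ 0: 0 ≥ 0 is true
  property type ∈ {investment, secondary}: primary is not in the set → false
  credit score between 435 and 727: 550 in [435, 727] is true
  loan-to-value ratio ≥ 114.2%: 120.4 ≥ 114.2 is true
Combine:
[1.1.1.1] NOT false = true
[1.1.1] NOT true = false
[1.1] NOT false = true
[1.2.2.1] true AND true = true
[1.2.2] NOT true = false
[1.2] true AND false = false
[1] true OR false = true
[2.1] true OR false = true
[2.2] true → true = true
[2] exactly-one(true, true) = false
[root] true → false = false
Overall: false → denied

Denied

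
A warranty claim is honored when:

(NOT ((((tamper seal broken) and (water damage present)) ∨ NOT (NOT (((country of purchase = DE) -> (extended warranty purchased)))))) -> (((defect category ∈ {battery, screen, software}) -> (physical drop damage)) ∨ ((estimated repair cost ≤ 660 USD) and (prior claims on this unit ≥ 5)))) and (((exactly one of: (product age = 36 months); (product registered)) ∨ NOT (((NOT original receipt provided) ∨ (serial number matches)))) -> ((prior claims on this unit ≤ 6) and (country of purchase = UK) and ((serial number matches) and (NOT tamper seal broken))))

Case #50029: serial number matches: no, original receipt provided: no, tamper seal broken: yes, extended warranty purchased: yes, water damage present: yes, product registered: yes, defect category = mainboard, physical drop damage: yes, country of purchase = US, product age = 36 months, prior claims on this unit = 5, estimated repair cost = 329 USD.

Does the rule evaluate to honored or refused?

Atomic conditions:
  tamper seal broken: yes → true
  water damage present: yes → true
  country of purchase = DE: US == DE is false
  extended warranty purchased: yes → true
  defect category ∈ {battery, screen, software}: mainboard is not in the set → false
  physical drop damage: yes → true
  estimated repair cost ≤ 660 USD: 329 ≤ 660 is true
  prior claims on this unit ≥ 5: 5 ≥ 5 is true
  product age = 36 months: 36 == 36 is true
  product registered: yes → true
  NOT original receipt provided: no → true
  serial number matches: no → false
  prior claims on this unit ≤ 6: 5 ≤ 6 is true
  country of purchase = UK: US == UK is false
  NOT tamper seal broken: yes → false
Combine:
[1.1.1.1] true AND true = true
[1.1.1.2.1.1] false → true (antecedent false ⇒ implication holds) = true
[1.1.1.2.1] NOT true = false
[1.1.1.2] NOT false = true
[1.1.1] true OR true = true
[1.1] NOT true = false
[1.2.1] false → true (antecedent false ⇒ implication holds) = true
[1.2.2] true AND true = true
[1.2] true OR true = true
[1] false → true (antecedent false ⇒ implication holds) = true
[2.1.1] exactly-one(true, true) = false
[2.1.2.1] true OR false = true
[2.1.2] NOT true = false
[2.1] false OR false = false
[2.2.3] false AND false = false
[2.2] true AND false AND false = false
[2] false → false (antecedent false ⇒ implication holds) = true
[root] true AND true = true
Overall: true → honored

Honored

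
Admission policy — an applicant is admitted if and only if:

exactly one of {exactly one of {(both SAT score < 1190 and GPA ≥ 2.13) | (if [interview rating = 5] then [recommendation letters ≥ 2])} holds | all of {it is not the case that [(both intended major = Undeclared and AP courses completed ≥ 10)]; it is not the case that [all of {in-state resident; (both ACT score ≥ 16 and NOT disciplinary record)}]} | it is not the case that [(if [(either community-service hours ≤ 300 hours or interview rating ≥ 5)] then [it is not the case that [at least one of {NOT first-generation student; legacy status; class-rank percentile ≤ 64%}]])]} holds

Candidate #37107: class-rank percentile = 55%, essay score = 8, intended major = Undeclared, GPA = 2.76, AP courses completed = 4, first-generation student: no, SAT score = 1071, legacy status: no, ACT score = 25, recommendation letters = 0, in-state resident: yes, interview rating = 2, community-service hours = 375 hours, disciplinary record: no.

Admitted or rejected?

Atomic conditions:
  SAT score < 1190: 1071 < 1190 is true
  GPA ≥ 2.13: 2.76 ≥ 2.13 is true
  interview rating = 5: 2 == 5 is false
  recommendation letters ≥ 2: 0 ≥ 2 is false
  intended major = Undeclared: Undeclared == Undeclared is true
  AP courses completed ≥ 10: 4 ≥ 10 is false
  in-state resident: yes → true
  ACT score ≥ 16: 25 ≥ 16 is true
  NOT disciplinary record: no → true
  community-service hours ≤ 300 hours: 375 ≤ 300 is false
  interview rating ≥ 5: 2 ≥ 5 is false
  NOT first-generation student: no → true
  legacy status: no → false
  class-rank percentile ≤ 64%: 55 ≤ 64 is true
Combine:
[1.1] true AND true = true
[1.2] false → false (antecedent false ⇒ implication holds) = true
[1] exactly-one(true, true) = false
[2.1.1] true AND false = false
[2.1] NOT false = true
[2.2.1.2] true AND true = true
[2.2.1] true AND true = true
[2.2] NOT true = false
[2] true AND false = false
[3.1.1] false OR false = false
[3.1.2.1] true OR false OR true = true
[3.1.2] NOT true = false
[3.1] false → false (antecedent false ⇒ implication holds) = true
[3] NOT true = false
[root] exactly-one(false, false, false) = false
Overall: false → rejected

Rejected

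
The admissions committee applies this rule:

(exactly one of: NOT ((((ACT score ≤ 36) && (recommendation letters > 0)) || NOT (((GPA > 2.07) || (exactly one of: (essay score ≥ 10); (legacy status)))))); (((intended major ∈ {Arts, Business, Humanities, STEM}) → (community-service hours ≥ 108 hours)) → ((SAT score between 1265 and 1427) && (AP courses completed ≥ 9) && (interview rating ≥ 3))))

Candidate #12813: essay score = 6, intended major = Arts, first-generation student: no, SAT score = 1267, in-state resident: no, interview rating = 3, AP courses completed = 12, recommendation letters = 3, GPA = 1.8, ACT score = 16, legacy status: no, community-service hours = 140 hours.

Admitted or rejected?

Admitted

Atomic conditions:
  ACT score ≤ 36: 16 ≤ 36 is true
  recommendation letters > 0: 3 > 0 is true
  GPA > 2.07: 1.8 > 2.07 is false
  essay score ≥ 10: 6 ≥ 10 is false
  legacy status: no → false
  intended major ∈ {Arts, Business, Humanities, STEM}: Arts is in the set → true
  community-service hours ≥ 108 hours: 140 ≥ 108 is true
  SAT score between 1265 and 1427: 1267 in [1265, 1427] is true
  AP courses completed ≥ 9: 12 ≥ 9 is true
  interview rating ≥ 3: 3 ≥ 3 is true
Combine:
[1.1.1] true AND true = true
[1.1.2.1.2] exactly-one(false, false) = false
[1.1.2.1] false OR false = false
[1.1.2] NOT false = true
[1.1] true OR true = true
[1] NOT true = false
[2.1] true → true = true
[2.2] true AND true AND true = true
[2] true → true = true
[root] exactly-one(false, true) = true
Overall: true → admitted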